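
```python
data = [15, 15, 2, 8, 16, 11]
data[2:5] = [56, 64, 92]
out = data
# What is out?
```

data starts as [15, 15, 2, 8, 16, 11] (length 6). The slice data[2:5] covers indices [2, 3, 4] with values [2, 8, 16]. Replacing that slice with [56, 64, 92] (same length) produces [15, 15, 56, 64, 92, 11].

[15, 15, 56, 64, 92, 11]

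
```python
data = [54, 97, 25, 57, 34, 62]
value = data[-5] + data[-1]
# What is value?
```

data has length 6. Negative index -5 maps to positive index 6 + (-5) = 1. data[1] = 97.
data has length 6. Negative index -1 maps to positive index 6 + (-1) = 5. data[5] = 62.
Sum: 97 + 62 = 159.

159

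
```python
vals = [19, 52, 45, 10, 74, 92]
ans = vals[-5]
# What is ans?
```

vals has length 6. Negative index -5 maps to positive index 6 + (-5) = 1. vals[1] = 52.

52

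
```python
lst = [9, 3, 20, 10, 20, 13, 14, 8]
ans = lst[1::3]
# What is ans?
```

lst has length 8. The slice lst[1::3] selects indices [1, 4, 7] (1->3, 4->20, 7->8), giving [3, 20, 8].

[3, 20, 8]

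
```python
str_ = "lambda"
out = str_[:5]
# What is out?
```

str_ has length 6. The slice str_[:5] selects indices [0, 1, 2, 3, 4] (0->'l', 1->'a', 2->'m', 3->'b', 4->'d'), giving 'lambd'.

'lambd'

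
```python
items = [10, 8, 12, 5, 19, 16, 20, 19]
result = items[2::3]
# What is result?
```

items has length 8. The slice items[2::3] selects indices [2, 5] (2->12, 5->16), giving [12, 16].

[12, 16]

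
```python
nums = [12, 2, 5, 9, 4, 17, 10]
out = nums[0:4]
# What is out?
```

nums has length 7. The slice nums[0:4] selects indices [0, 1, 2, 3] (0->12, 1->2, 2->5, 3->9), giving [12, 2, 5, 9].

[12, 2, 5, 9]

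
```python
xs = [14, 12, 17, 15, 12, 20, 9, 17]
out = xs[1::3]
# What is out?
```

xs has length 8. The slice xs[1::3] selects indices [1, 4, 7] (1->12, 4->12, 7->17), giving [12, 12, 17].

[12, 12, 17]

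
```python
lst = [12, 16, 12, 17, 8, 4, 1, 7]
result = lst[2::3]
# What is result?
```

lst has length 8. The slice lst[2::3] selects indices [2, 5] (2->12, 5->4), giving [12, 4].

[12, 4]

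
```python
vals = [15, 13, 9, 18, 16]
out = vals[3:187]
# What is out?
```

vals has length 5. The slice vals[3:187] selects indices [3, 4] (3->18, 4->16), giving [18, 16].

[18, 16]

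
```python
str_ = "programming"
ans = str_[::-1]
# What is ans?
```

str_ has length 11. The slice str_[::-1] selects indices [10, 9, 8, 7, 6, 5, 4, 3, 2, 1, 0] (10->'g', 9->'n', 8->'i', 7->'m', 6->'m', 5->'a', 4->'r', 3->'g', 2->'o', 1->'r', 0->'p'), giving 'gnimmargorp'.

'gnimmargorp'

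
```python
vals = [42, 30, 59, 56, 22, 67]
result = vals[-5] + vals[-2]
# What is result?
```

vals has length 6. Negative index -5 maps to positive index 6 + (-5) = 1. vals[1] = 30.
vals has length 6. Negative index -2 maps to positive index 6 + (-2) = 4. vals[4] = 22.
Sum: 30 + 22 = 52.

52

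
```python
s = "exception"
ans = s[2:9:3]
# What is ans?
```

s has length 9. The slice s[2:9:3] selects indices [2, 5, 8] (2->'c', 5->'t', 8->'n'), giving 'ctn'.

'ctn'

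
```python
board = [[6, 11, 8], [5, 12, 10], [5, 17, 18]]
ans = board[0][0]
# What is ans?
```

board[0] = [6, 11, 8]. Taking column 0 of that row yields 6.

6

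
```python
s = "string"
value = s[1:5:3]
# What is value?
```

s has length 6. The slice s[1:5:3] selects indices [1, 4] (1->'t', 4->'n'), giving 'tn'.

'tn'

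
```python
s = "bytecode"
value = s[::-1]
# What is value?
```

s has length 8. The slice s[::-1] selects indices [7, 6, 5, 4, 3, 2, 1, 0] (7->'e', 6->'d', 5->'o', 4->'c', 3->'e', 2->'t', 1->'y', 0->'b'), giving 'edocetyb'.

'edocetyb'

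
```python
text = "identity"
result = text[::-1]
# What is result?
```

text has length 8. The slice text[::-1] selects indices [7, 6, 5, 4, 3, 2, 1, 0] (7->'y', 6->'t', 5->'i', 4->'t', 3->'n', 2->'e', 1->'d', 0->'i'), giving 'ytitnedi'.

'ytitnedi'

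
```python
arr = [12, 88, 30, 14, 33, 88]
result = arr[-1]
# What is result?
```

arr has length 6. Negative index -1 maps to positive index 6 + (-1) = 5. arr[5] = 88.

88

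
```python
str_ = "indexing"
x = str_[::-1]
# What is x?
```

str_ has length 8. The slice str_[::-1] selects indices [7, 6, 5, 4, 3, 2, 1, 0] (7->'g', 6->'n', 5->'i', 4->'x', 3->'e', 2->'d', 1->'n', 0->'i'), giving 'gnixedni'.

'gnixedni'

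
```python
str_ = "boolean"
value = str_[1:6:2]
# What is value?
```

str_ has length 7. The slice str_[1:6:2] selects indices [1, 3, 5] (1->'o', 3->'l', 5->'a'), giving 'ola'.

'ola'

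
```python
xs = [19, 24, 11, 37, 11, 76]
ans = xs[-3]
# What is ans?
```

xs has length 6. Negative index -3 maps to positive index 6 + (-3) = 3. xs[3] = 37.

37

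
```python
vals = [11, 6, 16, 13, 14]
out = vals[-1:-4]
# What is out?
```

vals has length 5. The slice vals[-1:-4] resolves to an empty index range, so the result is [].

[]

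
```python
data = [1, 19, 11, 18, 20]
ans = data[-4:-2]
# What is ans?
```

data has length 5. The slice data[-4:-2] selects indices [1, 2] (1->19, 2->11), giving [19, 11].

[19, 11]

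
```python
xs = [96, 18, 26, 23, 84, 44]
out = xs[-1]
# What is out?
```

xs has length 6. Negative index -1 maps to positive index 6 + (-1) = 5. xs[5] = 44.

44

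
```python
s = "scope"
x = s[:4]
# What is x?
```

s has length 5. The slice s[:4] selects indices [0, 1, 2, 3] (0->'s', 1->'c', 2->'o', 3->'p'), giving 'scop'.

'scop'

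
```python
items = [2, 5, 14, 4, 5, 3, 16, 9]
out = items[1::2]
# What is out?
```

items has length 8. The slice items[1::2] selects indices [1, 3, 5, 7] (1->5, 3->4, 5->3, 7->9), giving [5, 4, 3, 9].

[5, 4, 3, 9]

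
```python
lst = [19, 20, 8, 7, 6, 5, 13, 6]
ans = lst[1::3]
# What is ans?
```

lst has length 8. The slice lst[1::3] selects indices [1, 4, 7] (1->20, 4->6, 7->6), giving [20, 6, 6].

[20, 6, 6]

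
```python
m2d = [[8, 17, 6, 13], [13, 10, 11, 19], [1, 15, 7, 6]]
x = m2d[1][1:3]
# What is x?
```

m2d[1] = [13, 10, 11, 19]. m2d[1] has length 4. The slice m2d[1][1:3] selects indices [1, 2] (1->10, 2->11), giving [10, 11].

[10, 11]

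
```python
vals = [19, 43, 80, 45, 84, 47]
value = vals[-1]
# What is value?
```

vals has length 6. Negative index -1 maps to positive index 6 + (-1) = 5. vals[5] = 47.

47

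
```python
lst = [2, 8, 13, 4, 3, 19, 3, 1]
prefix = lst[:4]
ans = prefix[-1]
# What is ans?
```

lst has length 8. The slice lst[:4] selects indices [0, 1, 2, 3] (0->2, 1->8, 2->13, 3->4), giving [2, 8, 13, 4]. So prefix = [2, 8, 13, 4]. Then prefix[-1] = 4.

4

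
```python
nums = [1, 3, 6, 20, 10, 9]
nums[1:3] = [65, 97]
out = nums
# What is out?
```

nums starts as [1, 3, 6, 20, 10, 9] (length 6). The slice nums[1:3] covers indices [1, 2] with values [3, 6]. Replacing that slice with [65, 97] (same length) produces [1, 65, 97, 20, 10, 9].

[1, 65, 97, 20, 10, 9]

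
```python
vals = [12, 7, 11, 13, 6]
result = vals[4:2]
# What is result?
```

vals has length 5. The slice vals[4:2] resolves to an empty index range, so the result is [].

[]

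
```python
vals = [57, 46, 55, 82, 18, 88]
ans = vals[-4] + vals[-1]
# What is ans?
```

vals has length 6. Negative index -4 maps to positive index 6 + (-4) = 2. vals[2] = 55.
vals has length 6. Negative index -1 maps to positive index 6 + (-1) = 5. vals[5] = 88.
Sum: 55 + 88 = 143.

143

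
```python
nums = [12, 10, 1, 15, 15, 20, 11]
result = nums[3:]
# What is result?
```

nums has length 7. The slice nums[3:] selects indices [3, 4, 5, 6] (3->15, 4->15, 5->20, 6->11), giving [15, 15, 20, 11].

[15, 15, 20, 11]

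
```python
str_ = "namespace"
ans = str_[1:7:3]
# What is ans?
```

str_ has length 9. The slice str_[1:7:3] selects indices [1, 4] (1->'a', 4->'s'), giving 'as'.

'as'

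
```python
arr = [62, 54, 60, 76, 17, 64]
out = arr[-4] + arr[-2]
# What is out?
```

arr has length 6. Negative index -4 maps to positive index 6 + (-4) = 2. arr[2] = 60.
arr has length 6. Negative index -2 maps to positive index 6 + (-2) = 4. arr[4] = 17.
Sum: 60 + 17 = 77.

77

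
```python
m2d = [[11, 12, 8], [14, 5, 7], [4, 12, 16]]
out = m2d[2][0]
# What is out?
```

m2d[2] = [4, 12, 16]. Taking column 0 of that row yields 4.

4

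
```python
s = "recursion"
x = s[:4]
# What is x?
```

s has length 9. The slice s[:4] selects indices [0, 1, 2, 3] (0->'r', 1->'e', 2->'c', 3->'u'), giving 'recu'.

'recu'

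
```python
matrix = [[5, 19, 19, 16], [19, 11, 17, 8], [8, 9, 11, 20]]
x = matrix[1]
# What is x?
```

matrix has 3 rows. Row 1 is [19, 11, 17, 8].

[19, 11, 17, 8]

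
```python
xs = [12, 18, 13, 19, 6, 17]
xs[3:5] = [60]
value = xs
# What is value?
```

xs starts as [12, 18, 13, 19, 6, 17] (length 6). The slice xs[3:5] covers indices [3, 4] with values [19, 6]. Replacing that slice with [60] (different length) produces [12, 18, 13, 60, 17].

[12, 18, 13, 60, 17]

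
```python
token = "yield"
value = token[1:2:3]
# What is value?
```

token has length 5. The slice token[1:2:3] selects indices [1] (1->'i'), giving 'i'.

'i'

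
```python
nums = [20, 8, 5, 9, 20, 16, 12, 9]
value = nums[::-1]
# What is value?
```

nums has length 8. The slice nums[::-1] selects indices [7, 6, 5, 4, 3, 2, 1, 0] (7->9, 6->12, 5->16, 4->20, 3->9, 2->5, 1->8, 0->20), giving [9, 12, 16, 20, 9, 5, 8, 20].

[9, 12, 16, 20, 9, 5, 8, 20]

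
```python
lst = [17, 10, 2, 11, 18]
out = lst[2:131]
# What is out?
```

lst has length 5. The slice lst[2:131] selects indices [2, 3, 4] (2->2, 3->11, 4->18), giving [2, 11, 18].

[2, 11, 18]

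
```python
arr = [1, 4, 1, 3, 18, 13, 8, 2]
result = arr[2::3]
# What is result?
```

arr has length 8. The slice arr[2::3] selects indices [2, 5] (2->1, 5->13), giving [1, 13].

[1, 13]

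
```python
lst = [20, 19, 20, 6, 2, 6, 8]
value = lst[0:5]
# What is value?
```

lst has length 7. The slice lst[0:5] selects indices [0, 1, 2, 3, 4] (0->20, 1->19, 2->20, 3->6, 4->2), giving [20, 19, 20, 6, 2].

[20, 19, 20, 6, 2]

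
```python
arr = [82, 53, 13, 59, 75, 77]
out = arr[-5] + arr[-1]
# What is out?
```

arr has length 6. Negative index -5 maps to positive index 6 + (-5) = 1. arr[1] = 53.
arr has length 6. Negative index -1 maps to positive index 6 + (-1) = 5. arr[5] = 77.
Sum: 53 + 77 = 130.

130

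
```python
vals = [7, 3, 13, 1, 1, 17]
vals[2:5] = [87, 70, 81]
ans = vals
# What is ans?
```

vals starts as [7, 3, 13, 1, 1, 17] (length 6). The slice vals[2:5] covers indices [2, 3, 4] with values [13, 1, 1]. Replacing that slice with [87, 70, 81] (same length) produces [7, 3, 87, 70, 81, 17].

[7, 3, 87, 70, 81, 17]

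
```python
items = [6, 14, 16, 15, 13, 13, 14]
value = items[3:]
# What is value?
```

items has length 7. The slice items[3:] selects indices [3, 4, 5, 6] (3->15, 4->13, 5->13, 6->14), giving [15, 13, 13, 14].

[15, 13, 13, 14]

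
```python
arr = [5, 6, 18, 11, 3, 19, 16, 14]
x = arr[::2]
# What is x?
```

arr has length 8. The slice arr[::2] selects indices [0, 2, 4, 6] (0->5, 2->18, 4->3, 6->16), giving [5, 18, 3, 16].

[5, 18, 3, 16]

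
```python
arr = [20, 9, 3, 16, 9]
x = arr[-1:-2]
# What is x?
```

arr has length 5. The slice arr[-1:-2] resolves to an empty index range, so the result is [].

[]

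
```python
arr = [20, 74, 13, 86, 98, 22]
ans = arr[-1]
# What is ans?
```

arr has length 6. Negative index -1 maps to positive index 6 + (-1) = 5. arr[5] = 22.

22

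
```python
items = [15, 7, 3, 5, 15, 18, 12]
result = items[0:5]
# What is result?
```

items has length 7. The slice items[0:5] selects indices [0, 1, 2, 3, 4] (0->15, 1->7, 2->3, 3->5, 4->15), giving [15, 7, 3, 5, 15].

[15, 7, 3, 5, 15]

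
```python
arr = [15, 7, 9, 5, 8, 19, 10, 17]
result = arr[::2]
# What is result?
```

arr has length 8. The slice arr[::2] selects indices [0, 2, 4, 6] (0->15, 2->9, 4->8, 6->10), giving [15, 9, 8, 10].

[15, 9, 8, 10]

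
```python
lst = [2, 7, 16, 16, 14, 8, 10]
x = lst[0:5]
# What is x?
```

lst has length 7. The slice lst[0:5] selects indices [0, 1, 2, 3, 4] (0->2, 1->7, 2->16, 3->16, 4->14), giving [2, 7, 16, 16, 14].

[2, 7, 16, 16, 14]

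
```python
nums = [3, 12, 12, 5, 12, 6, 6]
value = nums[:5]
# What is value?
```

nums has length 7. The slice nums[:5] selects indices [0, 1, 2, 3, 4] (0->3, 1->12, 2->12, 3->5, 4->12), giving [3, 12, 12, 5, 12].

[3, 12, 12, 5, 12]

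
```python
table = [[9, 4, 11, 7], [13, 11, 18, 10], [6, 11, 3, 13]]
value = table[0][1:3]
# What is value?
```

table[0] = [9, 4, 11, 7]. table[0] has length 4. The slice table[0][1:3] selects indices [1, 2] (1->4, 2->11), giving [4, 11].

[4, 11]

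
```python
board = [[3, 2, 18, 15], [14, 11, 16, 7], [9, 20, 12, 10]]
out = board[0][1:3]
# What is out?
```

board[0] = [3, 2, 18, 15]. board[0] has length 4. The slice board[0][1:3] selects indices [1, 2] (1->2, 2->18), giving [2, 18].

[2, 18]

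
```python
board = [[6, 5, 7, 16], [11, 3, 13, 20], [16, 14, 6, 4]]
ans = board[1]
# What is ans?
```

board has 3 rows. Row 1 is [11, 3, 13, 20].

[11, 3, 13, 20]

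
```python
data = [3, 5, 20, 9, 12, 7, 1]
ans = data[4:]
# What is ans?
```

data has length 7. The slice data[4:] selects indices [4, 5, 6] (4->12, 5->7, 6->1), giving [12, 7, 1].

[12, 7, 1]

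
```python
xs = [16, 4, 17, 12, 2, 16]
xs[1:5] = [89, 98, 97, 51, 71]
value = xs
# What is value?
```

xs starts as [16, 4, 17, 12, 2, 16] (length 6). The slice xs[1:5] covers indices [1, 2, 3, 4] with values [4, 17, 12, 2]. Replacing that slice with [89, 98, 97, 51, 71] (different length) produces [16, 89, 98, 97, 51, 71, 16].

[16, 89, 98, 97, 51, 71, 16]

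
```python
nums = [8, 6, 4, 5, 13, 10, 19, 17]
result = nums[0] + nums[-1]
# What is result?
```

nums has length 8. nums[0] = 8.
nums has length 8. Negative index -1 maps to positive index 8 + (-1) = 7. nums[7] = 17.
Sum: 8 + 17 = 25.

25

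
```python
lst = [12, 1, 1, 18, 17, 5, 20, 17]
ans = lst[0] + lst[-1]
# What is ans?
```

lst has length 8. lst[0] = 12.
lst has length 8. Negative index -1 maps to positive index 8 + (-1) = 7. lst[7] = 17.
Sum: 12 + 17 = 29.

29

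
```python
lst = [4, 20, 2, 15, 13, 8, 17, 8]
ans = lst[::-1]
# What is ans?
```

lst has length 8. The slice lst[::-1] selects indices [7, 6, 5, 4, 3, 2, 1, 0] (7->8, 6->17, 5->8, 4->13, 3->15, 2->2, 1->20, 0->4), giving [8, 17, 8, 13, 15, 2, 20, 4].

[8, 17, 8, 13, 15, 2, 20, 4]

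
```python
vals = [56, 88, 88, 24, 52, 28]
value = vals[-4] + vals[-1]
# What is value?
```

vals has length 6. Negative index -4 maps to positive index 6 + (-4) = 2. vals[2] = 88.
vals has length 6. Negative index -1 maps to positive index 6 + (-1) = 5. vals[5] = 28.
Sum: 88 + 28 = 116.

116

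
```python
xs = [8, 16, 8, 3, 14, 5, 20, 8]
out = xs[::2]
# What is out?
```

xs has length 8. The slice xs[::2] selects indices [0, 2, 4, 6] (0->8, 2->8, 4->14, 6->20), giving [8, 8, 14, 20].

[8, 8, 14, 20]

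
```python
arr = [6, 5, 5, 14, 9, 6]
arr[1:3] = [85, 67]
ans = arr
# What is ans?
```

arr starts as [6, 5, 5, 14, 9, 6] (length 6). The slice arr[1:3] covers indices [1, 2] with values [5, 5]. Replacing that slice with [85, 67] (same length) produces [6, 85, 67, 14, 9, 6].

[6, 85, 67, 14, 9, 6]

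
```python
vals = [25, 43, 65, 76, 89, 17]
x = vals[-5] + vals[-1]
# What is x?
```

vals has length 6. Negative index -5 maps to positive index 6 + (-5) = 1. vals[1] = 43.
vals has length 6. Negative index -1 maps to positive index 6 + (-1) = 5. vals[5] = 17.
Sum: 43 + 17 = 60.

60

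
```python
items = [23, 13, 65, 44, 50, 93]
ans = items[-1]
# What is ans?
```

items has length 6. Negative index -1 maps to positive index 6 + (-1) = 5. items[5] = 93.

93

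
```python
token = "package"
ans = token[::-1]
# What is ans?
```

token has length 7. The slice token[::-1] selects indices [6, 5, 4, 3, 2, 1, 0] (6->'e', 5->'g', 4->'a', 3->'k', 2->'c', 1->'a', 0->'p'), giving 'egakcap'.

'egakcap'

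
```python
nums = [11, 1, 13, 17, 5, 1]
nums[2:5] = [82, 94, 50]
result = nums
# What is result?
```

nums starts as [11, 1, 13, 17, 5, 1] (length 6). The slice nums[2:5] covers indices [2, 3, 4] with values [13, 17, 5]. Replacing that slice with [82, 94, 50] (same length) produces [11, 1, 82, 94, 50, 1].

[11, 1, 82, 94, 50, 1]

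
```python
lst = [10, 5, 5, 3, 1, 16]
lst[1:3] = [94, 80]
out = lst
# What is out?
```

lst starts as [10, 5, 5, 3, 1, 16] (length 6). The slice lst[1:3] covers indices [1, 2] with values [5, 5]. Replacing that slice with [94, 80] (same length) produces [10, 94, 80, 3, 1, 16].

[10, 94, 80, 3, 1, 16]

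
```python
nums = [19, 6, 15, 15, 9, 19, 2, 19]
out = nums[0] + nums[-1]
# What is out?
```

nums has length 8. nums[0] = 19.
nums has length 8. Negative index -1 maps to positive index 8 + (-1) = 7. nums[7] = 19.
Sum: 19 + 19 = 38.

38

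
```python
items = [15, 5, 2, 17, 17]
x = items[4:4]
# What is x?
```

items has length 5. The slice items[4:4] resolves to an empty index range, so the result is [].

[]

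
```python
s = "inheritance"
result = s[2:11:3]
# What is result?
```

s has length 11. The slice s[2:11:3] selects indices [2, 5, 8] (2->'h', 5->'i', 8->'n'), giving 'hin'.

'hin'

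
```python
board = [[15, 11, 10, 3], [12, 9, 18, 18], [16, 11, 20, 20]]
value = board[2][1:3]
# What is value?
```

board[2] = [16, 11, 20, 20]. board[2] has length 4. The slice board[2][1:3] selects indices [1, 2] (1->11, 2->20), giving [11, 20].

[11, 20]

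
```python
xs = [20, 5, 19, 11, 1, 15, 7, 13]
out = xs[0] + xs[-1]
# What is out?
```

xs has length 8. xs[0] = 20.
xs has length 8. Negative index -1 maps to positive index 8 + (-1) = 7. xs[7] = 13.
Sum: 20 + 13 = 33.

33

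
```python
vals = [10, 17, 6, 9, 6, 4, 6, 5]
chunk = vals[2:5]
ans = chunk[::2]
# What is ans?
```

vals has length 8. The slice vals[2:5] selects indices [2, 3, 4] (2->6, 3->9, 4->6), giving [6, 9, 6]. So chunk = [6, 9, 6]. chunk has length 3. The slice chunk[::2] selects indices [0, 2] (0->6, 2->6), giving [6, 6].

[6, 6]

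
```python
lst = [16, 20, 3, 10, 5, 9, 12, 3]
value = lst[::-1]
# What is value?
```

lst has length 8. The slice lst[::-1] selects indices [7, 6, 5, 4, 3, 2, 1, 0] (7->3, 6->12, 5->9, 4->5, 3->10, 2->3, 1->20, 0->16), giving [3, 12, 9, 5, 10, 3, 20, 16].

[3, 12, 9, 5, 10, 3, 20, 16]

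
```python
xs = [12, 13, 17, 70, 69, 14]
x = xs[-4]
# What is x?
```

xs has length 6. Negative index -4 maps to positive index 6 + (-4) = 2. xs[2] = 17.

17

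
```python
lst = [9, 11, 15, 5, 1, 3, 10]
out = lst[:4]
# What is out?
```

lst has length 7. The slice lst[:4] selects indices [0, 1, 2, 3] (0->9, 1->11, 2->15, 3->5), giving [9, 11, 15, 5].

[9, 11, 15, 5]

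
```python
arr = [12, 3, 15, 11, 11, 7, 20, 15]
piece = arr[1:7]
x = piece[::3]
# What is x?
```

arr has length 8. The slice arr[1:7] selects indices [1, 2, 3, 4, 5, 6] (1->3, 2->15, 3->11, 4->11, 5->7, 6->20), giving [3, 15, 11, 11, 7, 20]. So piece = [3, 15, 11, 11, 7, 20]. piece has length 6. The slice piece[::3] selects indices [0, 3] (0->3, 3->11), giving [3, 11].

[3, 11]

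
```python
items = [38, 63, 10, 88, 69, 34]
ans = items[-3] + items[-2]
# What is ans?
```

items has length 6. Negative index -3 maps to positive index 6 + (-3) = 3. items[3] = 88.
items has length 6. Negative index -2 maps to positive index 6 + (-2) = 4. items[4] = 69.
Sum: 88 + 69 = 157.

157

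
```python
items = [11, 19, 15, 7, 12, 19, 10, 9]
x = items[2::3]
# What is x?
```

items has length 8. The slice items[2::3] selects indices [2, 5] (2->15, 5->19), giving [15, 19].

[15, 19]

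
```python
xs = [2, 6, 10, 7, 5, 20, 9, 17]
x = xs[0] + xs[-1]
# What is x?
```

xs has length 8. xs[0] = 2.
xs has length 8. Negative index -1 maps to positive index 8 + (-1) = 7. xs[7] = 17.
Sum: 2 + 17 = 19.

19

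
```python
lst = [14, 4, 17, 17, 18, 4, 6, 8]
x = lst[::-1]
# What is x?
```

lst has length 8. The slice lst[::-1] selects indices [7, 6, 5, 4, 3, 2, 1, 0] (7->8, 6->6, 5->4, 4->18, 3->17, 2->17, 1->4, 0->14), giving [8, 6, 4, 18, 17, 17, 4, 14].

[8, 6, 4, 18, 17, 17, 4, 14]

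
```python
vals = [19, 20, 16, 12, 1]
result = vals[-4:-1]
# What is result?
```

vals has length 5. The slice vals[-4:-1] selects indices [1, 2, 3] (1->20, 2->16, 3->12), giving [20, 16, 12].

[20, 16, 12]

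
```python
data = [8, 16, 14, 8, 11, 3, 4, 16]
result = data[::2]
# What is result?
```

data has length 8. The slice data[::2] selects indices [0, 2, 4, 6] (0->8, 2->14, 4->11, 6->4), giving [8, 14, 11, 4].

[8, 14, 11, 4]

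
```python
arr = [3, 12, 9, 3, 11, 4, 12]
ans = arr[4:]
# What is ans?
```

arr has length 7. The slice arr[4:] selects indices [4, 5, 6] (4->11, 5->4, 6->12), giving [11, 4, 12].

[11, 4, 12]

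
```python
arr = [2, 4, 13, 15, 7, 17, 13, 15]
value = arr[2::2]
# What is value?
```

arr has length 8. The slice arr[2::2] selects indices [2, 4, 6] (2->13, 4->7, 6->13), giving [13, 7, 13].

[13, 7, 13]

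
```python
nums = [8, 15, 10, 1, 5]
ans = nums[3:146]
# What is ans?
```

nums has length 5. The slice nums[3:146] selects indices [3, 4] (3->1, 4->5), giving [1, 5].

[1, 5]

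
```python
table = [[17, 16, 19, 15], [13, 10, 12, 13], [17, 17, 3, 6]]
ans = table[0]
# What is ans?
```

table has 3 rows. Row 0 is [17, 16, 19, 15].

[17, 16, 19, 15]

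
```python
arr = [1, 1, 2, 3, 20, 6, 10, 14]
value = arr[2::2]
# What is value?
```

arr has length 8. The slice arr[2::2] selects indices [2, 4, 6] (2->2, 4->20, 6->10), giving [2, 20, 10].

[2, 20, 10]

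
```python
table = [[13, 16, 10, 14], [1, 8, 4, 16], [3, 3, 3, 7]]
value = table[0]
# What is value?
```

table has 3 rows. Row 0 is [13, 16, 10, 14].

[13, 16, 10, 14]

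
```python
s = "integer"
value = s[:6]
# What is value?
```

s has length 7. The slice s[:6] selects indices [0, 1, 2, 3, 4, 5] (0->'i', 1->'n', 2->'t', 3->'e', 4->'g', 5->'e'), giving 'intege'.

'intege'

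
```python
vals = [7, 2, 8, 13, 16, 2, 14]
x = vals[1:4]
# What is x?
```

vals has length 7. The slice vals[1:4] selects indices [1, 2, 3] (1->2, 2->8, 3->13), giving [2, 8, 13].

[2, 8, 13]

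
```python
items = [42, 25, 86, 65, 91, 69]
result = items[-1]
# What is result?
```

items has length 6. Negative index -1 maps to positive index 6 + (-1) = 5. items[5] = 69.

69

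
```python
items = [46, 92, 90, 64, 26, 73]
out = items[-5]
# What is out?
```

items has length 6. Negative index -5 maps to positive index 6 + (-5) = 1. items[1] = 92.

92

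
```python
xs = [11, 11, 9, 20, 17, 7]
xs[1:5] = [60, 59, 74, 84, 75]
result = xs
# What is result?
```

xs starts as [11, 11, 9, 20, 17, 7] (length 6). The slice xs[1:5] covers indices [1, 2, 3, 4] with values [11, 9, 20, 17]. Replacing that slice with [60, 59, 74, 84, 75] (different length) produces [11, 60, 59, 74, 84, 75, 7].

[11, 60, 59, 74, 84, 75, 7]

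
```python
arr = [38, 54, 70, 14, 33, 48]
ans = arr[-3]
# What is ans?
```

arr has length 6. Negative index -3 maps to positive index 6 + (-3) = 3. arr[3] = 14.

14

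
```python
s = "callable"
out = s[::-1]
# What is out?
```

s has length 8. The slice s[::-1] selects indices [7, 6, 5, 4, 3, 2, 1, 0] (7->'e', 6->'l', 5->'b', 4->'a', 3->'l', 2->'l', 1->'a', 0->'c'), giving 'elballac'.

'elballac'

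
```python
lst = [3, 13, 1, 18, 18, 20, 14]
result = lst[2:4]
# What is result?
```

lst has length 7. The slice lst[2:4] selects indices [2, 3] (2->1, 3->18), giving [1, 18].

[1, 18]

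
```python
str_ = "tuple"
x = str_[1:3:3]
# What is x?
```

str_ has length 5. The slice str_[1:3:3] selects indices [1] (1->'u'), giving 'u'.

'u'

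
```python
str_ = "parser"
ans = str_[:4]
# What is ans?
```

str_ has length 6. The slice str_[:4] selects indices [0, 1, 2, 3] (0->'p', 1->'a', 2->'r', 3->'s'), giving 'pars'.

'pars'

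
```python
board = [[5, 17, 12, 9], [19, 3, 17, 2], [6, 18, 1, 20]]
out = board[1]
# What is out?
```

board has 3 rows. Row 1 is [19, 3, 17, 2].

[19, 3, 17, 2]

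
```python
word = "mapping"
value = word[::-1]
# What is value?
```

word has length 7. The slice word[::-1] selects indices [6, 5, 4, 3, 2, 1, 0] (6->'g', 5->'n', 4->'i', 3->'p', 2->'p', 1->'a', 0->'m'), giving 'gnippam'.

'gnippam'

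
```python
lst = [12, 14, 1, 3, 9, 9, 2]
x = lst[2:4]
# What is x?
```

lst has length 7. The slice lst[2:4] selects indices [2, 3] (2->1, 3->3), giving [1, 3].

[1, 3]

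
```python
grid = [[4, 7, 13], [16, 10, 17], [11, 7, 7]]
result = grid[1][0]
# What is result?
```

grid[1] = [16, 10, 17]. Taking column 0 of that row yields 16.

16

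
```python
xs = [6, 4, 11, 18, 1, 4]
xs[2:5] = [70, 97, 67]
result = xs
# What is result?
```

xs starts as [6, 4, 11, 18, 1, 4] (length 6). The slice xs[2:5] covers indices [2, 3, 4] with values [11, 18, 1]. Replacing that slice with [70, 97, 67] (same length) produces [6, 4, 70, 97, 67, 4].

[6, 4, 70, 97, 67, 4]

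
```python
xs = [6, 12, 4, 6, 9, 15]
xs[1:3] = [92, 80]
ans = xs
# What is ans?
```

xs starts as [6, 12, 4, 6, 9, 15] (length 6). The slice xs[1:3] covers indices [1, 2] with values [12, 4]. Replacing that slice with [92, 80] (same length) produces [6, 92, 80, 6, 9, 15].

[6, 92, 80, 6, 9, 15]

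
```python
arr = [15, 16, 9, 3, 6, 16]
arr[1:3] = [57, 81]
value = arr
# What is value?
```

arr starts as [15, 16, 9, 3, 6, 16] (length 6). The slice arr[1:3] covers indices [1, 2] with values [16, 9]. Replacing that slice with [57, 81] (same length) produces [15, 57, 81, 3, 6, 16].

[15, 57, 81, 3, 6, 16]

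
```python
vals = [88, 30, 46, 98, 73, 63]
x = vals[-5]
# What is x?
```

vals has length 6. Negative index -5 maps to positive index 6 + (-5) = 1. vals[1] = 30.

30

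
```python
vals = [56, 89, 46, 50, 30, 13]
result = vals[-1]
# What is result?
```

vals has length 6. Negative index -1 maps to positive index 6 + (-1) = 5. vals[5] = 13.

13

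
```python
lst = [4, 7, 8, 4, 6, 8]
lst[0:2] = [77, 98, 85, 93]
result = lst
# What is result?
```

lst starts as [4, 7, 8, 4, 6, 8] (length 6). The slice lst[0:2] covers indices [0, 1] with values [4, 7]. Replacing that slice with [77, 98, 85, 93] (different length) produces [77, 98, 85, 93, 8, 4, 6, 8].

[77, 98, 85, 93, 8, 4, 6, 8]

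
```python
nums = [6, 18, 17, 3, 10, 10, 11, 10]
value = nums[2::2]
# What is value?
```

nums has length 8. The slice nums[2::2] selects indices [2, 4, 6] (2->17, 4->10, 6->11), giving [17, 10, 11].

[17, 10, 11]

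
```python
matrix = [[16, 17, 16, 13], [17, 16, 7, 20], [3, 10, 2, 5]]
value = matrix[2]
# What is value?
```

matrix has 3 rows. Row 2 is [3, 10, 2, 5].

[3, 10, 2, 5]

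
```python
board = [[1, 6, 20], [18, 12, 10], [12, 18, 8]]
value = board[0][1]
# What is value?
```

board[0] = [1, 6, 20]. Taking column 1 of that row yields 6.

6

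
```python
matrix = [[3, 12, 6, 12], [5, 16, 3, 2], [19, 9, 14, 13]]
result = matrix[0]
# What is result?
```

matrix has 3 rows. Row 0 is [3, 12, 6, 12].

[3, 12, 6, 12]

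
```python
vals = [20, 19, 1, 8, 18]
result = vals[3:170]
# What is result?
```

vals has length 5. The slice vals[3:170] selects indices [3, 4] (3->8, 4->18), giving [8, 18].

[8, 18]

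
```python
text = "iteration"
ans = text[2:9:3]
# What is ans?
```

text has length 9. The slice text[2:9:3] selects indices [2, 5, 8] (2->'e', 5->'t', 8->'n'), giving 'etn'.

'etn'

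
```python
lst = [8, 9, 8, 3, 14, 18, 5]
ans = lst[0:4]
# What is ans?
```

lst has length 7. The slice lst[0:4] selects indices [0, 1, 2, 3] (0->8, 1->9, 2->8, 3->3), giving [8, 9, 8, 3].

[8, 9, 8, 3]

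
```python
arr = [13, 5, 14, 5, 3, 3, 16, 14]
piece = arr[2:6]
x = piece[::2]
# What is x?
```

arr has length 8. The slice arr[2:6] selects indices [2, 3, 4, 5] (2->14, 3->5, 4->3, 5->3), giving [14, 5, 3, 3]. So piece = [14, 5, 3, 3]. piece has length 4. The slice piece[::2] selects indices [0, 2] (0->14, 2->3), giving [14, 3].

[14, 3]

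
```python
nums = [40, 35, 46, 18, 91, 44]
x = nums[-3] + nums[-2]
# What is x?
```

nums has length 6. Negative index -3 maps to positive index 6 + (-3) = 3. nums[3] = 18.
nums has length 6. Negative index -2 maps to positive index 6 + (-2) = 4. nums[4] = 91.
Sum: 18 + 91 = 109.

109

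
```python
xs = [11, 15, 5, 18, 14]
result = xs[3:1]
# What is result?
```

xs has length 5. The slice xs[3:1] resolves to an empty index range, so the result is [].

[]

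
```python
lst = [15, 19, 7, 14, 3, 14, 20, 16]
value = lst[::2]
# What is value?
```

lst has length 8. The slice lst[::2] selects indices [0, 2, 4, 6] (0->15, 2->7, 4->3, 6->20), giving [15, 7, 3, 20].

[15, 7, 3, 20]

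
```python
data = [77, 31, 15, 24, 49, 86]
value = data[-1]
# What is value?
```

data has length 6. Negative index -1 maps to positive index 6 + (-1) = 5. data[5] = 86.

86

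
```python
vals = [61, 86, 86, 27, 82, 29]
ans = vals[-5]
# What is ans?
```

vals has length 6. Negative index -5 maps to positive index 6 + (-5) = 1. vals[1] = 86.

86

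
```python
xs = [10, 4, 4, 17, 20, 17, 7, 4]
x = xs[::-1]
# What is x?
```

xs has length 8. The slice xs[::-1] selects indices [7, 6, 5, 4, 3, 2, 1, 0] (7->4, 6->7, 5->17, 4->20, 3->17, 2->4, 1->4, 0->10), giving [4, 7, 17, 20, 17, 4, 4, 10].

[4, 7, 17, 20, 17, 4, 4, 10]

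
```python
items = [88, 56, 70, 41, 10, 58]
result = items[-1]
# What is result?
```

items has length 6. Negative index -1 maps to positive index 6 + (-1) = 5. items[5] = 58.

58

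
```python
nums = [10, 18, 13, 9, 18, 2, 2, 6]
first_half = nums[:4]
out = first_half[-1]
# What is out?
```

nums has length 8. The slice nums[:4] selects indices [0, 1, 2, 3] (0->10, 1->18, 2->13, 3->9), giving [10, 18, 13, 9]. So first_half = [10, 18, 13, 9]. Then first_half[-1] = 9.

9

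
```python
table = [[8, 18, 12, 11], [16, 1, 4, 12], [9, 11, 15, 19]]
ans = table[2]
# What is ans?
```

table has 3 rows. Row 2 is [9, 11, 15, 19].

[9, 11, 15, 19]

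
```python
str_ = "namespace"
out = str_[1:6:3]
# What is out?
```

str_ has length 9. The slice str_[1:6:3] selects indices [1, 4] (1->'a', 4->'s'), giving 'as'.

'as'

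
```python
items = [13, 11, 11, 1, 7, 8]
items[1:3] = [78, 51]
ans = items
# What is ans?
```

items starts as [13, 11, 11, 1, 7, 8] (length 6). The slice items[1:3] covers indices [1, 2] with values [11, 11]. Replacing that slice with [78, 51] (same length) produces [13, 78, 51, 1, 7, 8].

[13, 78, 51, 1, 7, 8]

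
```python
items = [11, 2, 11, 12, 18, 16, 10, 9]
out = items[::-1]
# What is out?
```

items has length 8. The slice items[::-1] selects indices [7, 6, 5, 4, 3, 2, 1, 0] (7->9, 6->10, 5->16, 4->18, 3->12, 2->11, 1->2, 0->11), giving [9, 10, 16, 18, 12, 11, 2, 11].

[9, 10, 16, 18, 12, 11, 2, 11]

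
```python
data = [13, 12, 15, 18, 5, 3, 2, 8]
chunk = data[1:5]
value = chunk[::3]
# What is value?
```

data has length 8. The slice data[1:5] selects indices [1, 2, 3, 4] (1->12, 2->15, 3->18, 4->5), giving [12, 15, 18, 5]. So chunk = [12, 15, 18, 5]. chunk has length 4. The slice chunk[::3] selects indices [0, 3] (0->12, 3->5), giving [12, 5].

[12, 5]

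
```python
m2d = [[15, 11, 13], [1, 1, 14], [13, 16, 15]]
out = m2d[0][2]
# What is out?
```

m2d[0] = [15, 11, 13]. Taking column 2 of that row yields 13.

13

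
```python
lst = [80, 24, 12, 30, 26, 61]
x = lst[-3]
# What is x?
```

lst has length 6. Negative index -3 maps to positive index 6 + (-3) = 3. lst[3] = 30.

30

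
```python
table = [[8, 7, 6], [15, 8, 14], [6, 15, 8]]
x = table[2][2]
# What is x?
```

table[2] = [6, 15, 8]. Taking column 2 of that row yields 8.

8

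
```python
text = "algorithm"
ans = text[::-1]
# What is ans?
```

text has length 9. The slice text[::-1] selects indices [8, 7, 6, 5, 4, 3, 2, 1, 0] (8->'m', 7->'h', 6->'t', 5->'i', 4->'r', 3->'o', 2->'g', 1->'l', 0->'a'), giving 'mhtirogla'.

'mhtirogla'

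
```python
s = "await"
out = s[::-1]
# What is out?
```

s has length 5. The slice s[::-1] selects indices [4, 3, 2, 1, 0] (4->'t', 3->'i', 2->'a', 1->'w', 0->'a'), giving 'tiawa'.

'tiawa'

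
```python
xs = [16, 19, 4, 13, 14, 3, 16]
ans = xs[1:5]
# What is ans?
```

xs has length 7. The slice xs[1:5] selects indices [1, 2, 3, 4] (1->19, 2->4, 3->13, 4->14), giving [19, 4, 13, 14].

[19, 4, 13, 14]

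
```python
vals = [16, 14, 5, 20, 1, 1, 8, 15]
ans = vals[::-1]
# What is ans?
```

vals has length 8. The slice vals[::-1] selects indices [7, 6, 5, 4, 3, 2, 1, 0] (7->15, 6->8, 5->1, 4->1, 3->20, 2->5, 1->14, 0->16), giving [15, 8, 1, 1, 20, 5, 14, 16].

[15, 8, 1, 1, 20, 5, 14, 16]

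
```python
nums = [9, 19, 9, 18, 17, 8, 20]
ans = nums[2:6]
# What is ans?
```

nums has length 7. The slice nums[2:6] selects indices [2, 3, 4, 5] (2->9, 3->18, 4->17, 5->8), giving [9, 18, 17, 8].

[9, 18, 17, 8]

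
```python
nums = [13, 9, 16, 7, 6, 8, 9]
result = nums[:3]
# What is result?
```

nums has length 7. The slice nums[:3] selects indices [0, 1, 2] (0->13, 1->9, 2->16), giving [13, 9, 16].

[13, 9, 16]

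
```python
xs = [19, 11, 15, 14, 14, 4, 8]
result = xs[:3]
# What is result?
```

xs has length 7. The slice xs[:3] selects indices [0, 1, 2] (0->19, 1->11, 2->15), giving [19, 11, 15].

[19, 11, 15]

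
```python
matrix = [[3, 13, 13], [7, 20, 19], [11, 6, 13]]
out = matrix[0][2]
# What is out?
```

matrix[0] = [3, 13, 13]. Taking column 2 of that row yields 13.

13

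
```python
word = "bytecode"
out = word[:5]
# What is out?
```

word has length 8. The slice word[:5] selects indices [0, 1, 2, 3, 4] (0->'b', 1->'y', 2->'t', 3->'e', 4->'c'), giving 'bytec'.

'bytec'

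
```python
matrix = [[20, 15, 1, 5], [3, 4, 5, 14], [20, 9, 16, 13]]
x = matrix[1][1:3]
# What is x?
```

matrix[1] = [3, 4, 5, 14]. matrix[1] has length 4. The slice matrix[1][1:3] selects indices [1, 2] (1->4, 2->5), giving [4, 5].

[4, 5]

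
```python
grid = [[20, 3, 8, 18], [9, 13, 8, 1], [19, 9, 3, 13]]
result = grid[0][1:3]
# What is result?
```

grid[0] = [20, 3, 8, 18]. grid[0] has length 4. The slice grid[0][1:3] selects indices [1, 2] (1->3, 2->8), giving [3, 8].

[3, 8]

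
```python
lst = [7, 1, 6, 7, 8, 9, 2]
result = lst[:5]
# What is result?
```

lst has length 7. The slice lst[:5] selects indices [0, 1, 2, 3, 4] (0->7, 1->1, 2->6, 3->7, 4->8), giving [7, 1, 6, 7, 8].

[7, 1, 6, 7, 8]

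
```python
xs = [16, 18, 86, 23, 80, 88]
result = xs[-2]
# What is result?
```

xs has length 6. Negative index -2 maps to positive index 6 + (-2) = 4. xs[4] = 80.

80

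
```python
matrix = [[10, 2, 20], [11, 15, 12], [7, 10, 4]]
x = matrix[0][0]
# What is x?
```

matrix[0] = [10, 2, 20]. Taking column 0 of that row yields 10.

10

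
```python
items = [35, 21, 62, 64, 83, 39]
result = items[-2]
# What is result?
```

items has length 6. Negative index -2 maps to positive index 6 + (-2) = 4. items[4] = 83.

83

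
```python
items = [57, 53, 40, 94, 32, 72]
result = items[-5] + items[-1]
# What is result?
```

items has length 6. Negative index -5 maps to positive index 6 + (-5) = 1. items[1] = 53.
items has length 6. Negative index -1 maps to positive index 6 + (-1) = 5. items[5] = 72.
Sum: 53 + 72 = 125.

125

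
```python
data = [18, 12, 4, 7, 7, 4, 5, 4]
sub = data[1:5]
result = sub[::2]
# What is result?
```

data has length 8. The slice data[1:5] selects indices [1, 2, 3, 4] (1->12, 2->4, 3->7, 4->7), giving [12, 4, 7, 7]. So sub = [12, 4, 7, 7]. sub has length 4. The slice sub[::2] selects indices [0, 2] (0->12, 2->7), giving [12, 7].

[12, 7]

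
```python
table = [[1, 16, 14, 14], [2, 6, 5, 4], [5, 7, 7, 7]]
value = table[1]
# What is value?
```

table has 3 rows. Row 1 is [2, 6, 5, 4].

[2, 6, 5, 4]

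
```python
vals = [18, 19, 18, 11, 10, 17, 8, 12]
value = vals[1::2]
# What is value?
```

vals has length 8. The slice vals[1::2] selects indices [1, 3, 5, 7] (1->19, 3->11, 5->17, 7->12), giving [19, 11, 17, 12].

[19, 11, 17, 12]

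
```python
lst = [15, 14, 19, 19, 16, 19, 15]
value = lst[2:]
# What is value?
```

lst has length 7. The slice lst[2:] selects indices [2, 3, 4, 5, 6] (2->19, 3->19, 4->16, 5->19, 6->15), giving [19, 19, 16, 19, 15].

[19, 19, 16, 19, 15]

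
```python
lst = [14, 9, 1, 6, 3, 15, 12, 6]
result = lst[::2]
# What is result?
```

lst has length 8. The slice lst[::2] selects indices [0, 2, 4, 6] (0->14, 2->1, 4->3, 6->12), giving [14, 1, 3, 12].

[14, 1, 3, 12]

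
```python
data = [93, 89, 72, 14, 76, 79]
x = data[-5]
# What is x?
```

data has length 6. Negative index -5 maps to positive index 6 + (-5) = 1. data[1] = 89.

89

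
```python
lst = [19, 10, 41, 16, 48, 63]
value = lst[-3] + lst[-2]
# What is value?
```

lst has length 6. Negative index -3 maps to positive index 6 + (-3) = 3. lst[3] = 16.
lst has length 6. Negative index -2 maps to positive index 6 + (-2) = 4. lst[4] = 48.
Sum: 16 + 48 = 64.

64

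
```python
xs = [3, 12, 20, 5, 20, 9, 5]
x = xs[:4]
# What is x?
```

xs has length 7. The slice xs[:4] selects indices [0, 1, 2, 3] (0->3, 1->12, 2->20, 3->5), giving [3, 12, 20, 5].

[3, 12, 20, 5]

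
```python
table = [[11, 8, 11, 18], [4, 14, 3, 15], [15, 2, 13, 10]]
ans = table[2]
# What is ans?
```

table has 3 rows. Row 2 is [15, 2, 13, 10].

[15, 2, 13, 10]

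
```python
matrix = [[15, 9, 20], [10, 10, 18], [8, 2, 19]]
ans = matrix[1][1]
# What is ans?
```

matrix[1] = [10, 10, 18]. Taking column 1 of that row yields 10.

10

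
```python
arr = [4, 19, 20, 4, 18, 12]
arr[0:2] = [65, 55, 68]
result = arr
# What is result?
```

arr starts as [4, 19, 20, 4, 18, 12] (length 6). The slice arr[0:2] covers indices [0, 1] with values [4, 19]. Replacing that slice with [65, 55, 68] (different length) produces [65, 55, 68, 20, 4, 18, 12].

[65, 55, 68, 20, 4, 18, 12]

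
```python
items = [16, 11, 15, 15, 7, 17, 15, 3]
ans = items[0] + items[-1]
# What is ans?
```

items has length 8. items[0] = 16.
items has length 8. Negative index -1 maps to positive index 8 + (-1) = 7. items[7] = 3.
Sum: 16 + 3 = 19.

19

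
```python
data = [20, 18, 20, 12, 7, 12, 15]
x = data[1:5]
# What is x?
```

data has length 7. The slice data[1:5] selects indices [1, 2, 3, 4] (1->18, 2->20, 3->12, 4->7), giving [18, 20, 12, 7].

[18, 20, 12, 7]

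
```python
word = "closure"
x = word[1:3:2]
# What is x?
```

word has length 7. The slice word[1:3:2] selects indices [1] (1->'l'), giving 'l'.

'l'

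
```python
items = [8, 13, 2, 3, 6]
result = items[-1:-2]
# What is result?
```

items has length 5. The slice items[-1:-2] resolves to an empty index range, so the result is [].

[]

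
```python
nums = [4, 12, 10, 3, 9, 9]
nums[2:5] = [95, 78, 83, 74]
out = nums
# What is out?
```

nums starts as [4, 12, 10, 3, 9, 9] (length 6). The slice nums[2:5] covers indices [2, 3, 4] with values [10, 3, 9]. Replacing that slice with [95, 78, 83, 74] (different length) produces [4, 12, 95, 78, 83, 74, 9].

[4, 12, 95, 78, 83, 74, 9]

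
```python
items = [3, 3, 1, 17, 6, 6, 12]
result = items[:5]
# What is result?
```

items has length 7. The slice items[:5] selects indices [0, 1, 2, 3, 4] (0->3, 1->3, 2->1, 3->17, 4->6), giving [3, 3, 1, 17, 6].

[3, 3, 1, 17, 6]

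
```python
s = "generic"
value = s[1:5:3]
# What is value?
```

s has length 7. The slice s[1:5:3] selects indices [1, 4] (1->'e', 4->'r'), giving 'er'.

'er'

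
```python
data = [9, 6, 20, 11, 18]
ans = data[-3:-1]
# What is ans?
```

data has length 5. The slice data[-3:-1] selects indices [2, 3] (2->20, 3->11), giving [20, 11].

[20, 11]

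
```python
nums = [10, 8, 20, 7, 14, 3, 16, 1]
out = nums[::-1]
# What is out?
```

nums has length 8. The slice nums[::-1] selects indices [7, 6, 5, 4, 3, 2, 1, 0] (7->1, 6->16, 5->3, 4->14, 3->7, 2->20, 1->8, 0->10), giving [1, 16, 3, 14, 7, 20, 8, 10].

[1, 16, 3, 14, 7, 20, 8, 10]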